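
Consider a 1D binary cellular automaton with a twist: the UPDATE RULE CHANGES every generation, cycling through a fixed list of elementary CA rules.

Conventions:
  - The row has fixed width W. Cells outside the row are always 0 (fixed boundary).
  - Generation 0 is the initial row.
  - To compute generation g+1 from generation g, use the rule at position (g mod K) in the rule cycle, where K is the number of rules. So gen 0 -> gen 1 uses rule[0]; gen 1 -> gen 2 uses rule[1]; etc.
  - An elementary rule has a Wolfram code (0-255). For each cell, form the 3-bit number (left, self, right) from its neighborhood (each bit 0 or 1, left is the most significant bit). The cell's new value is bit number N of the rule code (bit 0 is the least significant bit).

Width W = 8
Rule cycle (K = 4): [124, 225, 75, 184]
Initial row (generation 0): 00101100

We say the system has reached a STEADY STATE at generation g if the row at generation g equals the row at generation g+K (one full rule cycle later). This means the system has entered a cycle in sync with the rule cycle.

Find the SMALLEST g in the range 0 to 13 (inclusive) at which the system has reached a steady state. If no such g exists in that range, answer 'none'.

Gen 0: 00101100
Gen 1 (rule 124): 00111110
Gen 2 (rule 225): 10011110
Gen 3 (rule 75): 00110010
Gen 4 (rule 184): 00101001
Gen 5 (rule 124): 00111101
Gen 6 (rule 225): 10011110
Gen 7 (rule 75): 00110010
Gen 8 (rule 184): 00101001
Gen 9 (rule 124): 00111101
Gen 10 (rule 225): 10011110
Gen 11 (rule 75): 00110010
Gen 12 (rule 184): 00101001
Gen 13 (rule 124): 00111101
Gen 14 (rule 225): 10011110
Gen 15 (rule 75): 00110010
Gen 16 (rule 184): 00101001
Gen 17 (rule 124): 00111101

Answer: 2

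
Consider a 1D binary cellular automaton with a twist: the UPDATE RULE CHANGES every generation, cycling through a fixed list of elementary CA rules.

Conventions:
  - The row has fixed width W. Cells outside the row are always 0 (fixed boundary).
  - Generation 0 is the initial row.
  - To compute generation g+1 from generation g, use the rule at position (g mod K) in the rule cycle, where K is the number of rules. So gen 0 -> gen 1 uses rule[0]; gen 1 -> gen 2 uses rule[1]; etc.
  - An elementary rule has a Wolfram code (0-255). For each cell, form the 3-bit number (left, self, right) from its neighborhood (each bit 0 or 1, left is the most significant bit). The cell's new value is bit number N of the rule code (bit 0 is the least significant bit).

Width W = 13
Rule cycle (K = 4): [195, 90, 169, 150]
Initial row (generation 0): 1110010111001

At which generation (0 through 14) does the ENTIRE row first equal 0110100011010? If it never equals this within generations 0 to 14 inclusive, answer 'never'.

Gen 0: 1110010111001
Gen 1 (rule 195): 0110100011010
Gen 2 (rule 90): 1110010111001
Gen 3 (rule 169): 1100001110000
Gen 4 (rule 150): 0010010101000
Gen 5 (rule 195): 1100100000011
Gen 6 (rule 90): 1111010000111
Gen 7 (rule 169): 1110100110110
Gen 8 (rule 150): 0100111000001
Gen 9 (rule 195): 1001011011110
Gen 10 (rule 90): 0110011010011
Gen 11 (rule 169): 0100010100010
Gen 12 (rule 150): 1110110110111
Gen 13 (rule 195): 0110010010011
Gen 14 (rule 90): 1111101101111

Answer: 1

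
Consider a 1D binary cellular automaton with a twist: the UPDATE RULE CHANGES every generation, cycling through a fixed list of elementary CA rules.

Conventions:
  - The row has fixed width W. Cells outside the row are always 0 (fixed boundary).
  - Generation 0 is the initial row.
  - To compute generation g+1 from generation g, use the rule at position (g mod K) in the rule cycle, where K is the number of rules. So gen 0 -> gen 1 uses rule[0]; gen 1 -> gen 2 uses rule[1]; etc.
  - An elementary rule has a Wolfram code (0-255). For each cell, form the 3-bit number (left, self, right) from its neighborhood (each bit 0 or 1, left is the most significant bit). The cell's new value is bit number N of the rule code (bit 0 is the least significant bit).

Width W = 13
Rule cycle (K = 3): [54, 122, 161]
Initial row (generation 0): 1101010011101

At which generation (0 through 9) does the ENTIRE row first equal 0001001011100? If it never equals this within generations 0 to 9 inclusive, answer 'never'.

Answer: never

Derivation:
Gen 0: 1101010011101
Gen 1 (rule 54): 0011111100011
Gen 2 (rule 122): 0110000110111
Gen 3 (rule 161): 0000110001010
Gen 4 (rule 54): 0001001011111
Gen 5 (rule 122): 0010110110001
Gen 6 (rule 161): 1001001000100
Gen 7 (rule 54): 1111111101110
Gen 8 (rule 122): 1000000111011
Gen 9 (rule 161): 0011110010100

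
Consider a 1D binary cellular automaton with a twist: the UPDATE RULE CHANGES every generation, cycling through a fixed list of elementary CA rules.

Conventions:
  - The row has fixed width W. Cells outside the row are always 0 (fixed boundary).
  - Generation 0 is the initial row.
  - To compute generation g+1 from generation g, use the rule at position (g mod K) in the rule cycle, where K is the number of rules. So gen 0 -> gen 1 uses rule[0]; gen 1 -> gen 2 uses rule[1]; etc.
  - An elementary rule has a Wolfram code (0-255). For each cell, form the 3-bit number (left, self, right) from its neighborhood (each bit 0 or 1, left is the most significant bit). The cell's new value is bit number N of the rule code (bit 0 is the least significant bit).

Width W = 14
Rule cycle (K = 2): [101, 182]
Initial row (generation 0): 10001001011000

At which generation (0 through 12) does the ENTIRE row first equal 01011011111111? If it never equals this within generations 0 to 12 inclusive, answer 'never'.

Answer: 8

Derivation:
Gen 0: 10001001011000
Gen 1 (rule 101): 10101001101011
Gen 2 (rule 182): 11111110011100
Gen 3 (rule 101): 00000010000101
Gen 4 (rule 182): 00000111001111
Gen 5 (rule 101): 11110001000001
Gen 6 (rule 182): 01101011100011
Gen 7 (rule 101): 00111100101001
Gen 8 (rule 182): 01011011111111
Gen 9 (rule 101): 01101100000001
Gen 10 (rule 182): 10010010000011
Gen 11 (rule 101): 10010010111001
Gen 12 (rule 182): 11111111010111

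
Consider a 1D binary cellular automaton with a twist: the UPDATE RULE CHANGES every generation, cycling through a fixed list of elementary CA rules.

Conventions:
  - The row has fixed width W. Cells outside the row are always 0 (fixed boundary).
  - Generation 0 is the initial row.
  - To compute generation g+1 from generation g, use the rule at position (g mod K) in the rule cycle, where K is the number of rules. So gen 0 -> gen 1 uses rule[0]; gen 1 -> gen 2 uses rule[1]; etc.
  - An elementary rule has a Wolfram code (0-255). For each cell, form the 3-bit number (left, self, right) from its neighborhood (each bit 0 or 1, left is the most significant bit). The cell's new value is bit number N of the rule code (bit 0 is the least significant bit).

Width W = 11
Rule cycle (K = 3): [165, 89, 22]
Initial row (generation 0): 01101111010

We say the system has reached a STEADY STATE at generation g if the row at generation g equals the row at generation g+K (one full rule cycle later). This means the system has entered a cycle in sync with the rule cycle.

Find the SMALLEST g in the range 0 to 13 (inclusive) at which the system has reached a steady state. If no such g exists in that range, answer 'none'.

Answer: none

Derivation:
Gen 0: 01101111010
Gen 1 (rule 165): 00010110110
Gen 2 (rule 89): 11000110111
Gen 3 (rule 22): 00101000000
Gen 4 (rule 165): 10111011111
Gen 5 (rule 89): 00101010001
Gen 6 (rule 22): 01101011011
Gen 7 (rule 165): 00011100100
Gen 8 (rule 89): 11010110011
Gen 9 (rule 22): 00010001100
Gen 10 (rule 165): 11010100001
Gen 11 (rule 89): 11000011100
Gen 12 (rule 22): 00100100010
Gen 13 (rule 165): 10100101010
Gen 14 (rule 89): 00010000001
Gen 15 (rule 22): 00111000011
Gen 16 (rule 165): 10010011000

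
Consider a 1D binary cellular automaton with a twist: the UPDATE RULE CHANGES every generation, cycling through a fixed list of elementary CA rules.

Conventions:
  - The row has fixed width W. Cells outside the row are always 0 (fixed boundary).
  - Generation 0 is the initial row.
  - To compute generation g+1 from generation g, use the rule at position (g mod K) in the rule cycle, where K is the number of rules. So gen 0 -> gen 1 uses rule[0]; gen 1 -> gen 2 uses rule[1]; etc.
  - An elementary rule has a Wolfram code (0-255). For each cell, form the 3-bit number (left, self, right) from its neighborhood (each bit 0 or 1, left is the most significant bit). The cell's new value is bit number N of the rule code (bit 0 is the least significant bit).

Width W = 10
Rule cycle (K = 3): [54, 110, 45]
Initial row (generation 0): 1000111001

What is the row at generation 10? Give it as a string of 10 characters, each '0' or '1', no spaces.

Gen 0: 1000111001
Gen 1 (rule 54): 1101000111
Gen 2 (rule 110): 1111001101
Gen 3 (rule 45): 1000001011
Gen 4 (rule 54): 1100011100
Gen 5 (rule 110): 1100110100
Gen 6 (rule 45): 1000101101
Gen 7 (rule 54): 1101110011
Gen 8 (rule 110): 1111010111
Gen 9 (rule 45): 1000111100
Gen 10 (rule 54): 1101000010

Answer: 1101000010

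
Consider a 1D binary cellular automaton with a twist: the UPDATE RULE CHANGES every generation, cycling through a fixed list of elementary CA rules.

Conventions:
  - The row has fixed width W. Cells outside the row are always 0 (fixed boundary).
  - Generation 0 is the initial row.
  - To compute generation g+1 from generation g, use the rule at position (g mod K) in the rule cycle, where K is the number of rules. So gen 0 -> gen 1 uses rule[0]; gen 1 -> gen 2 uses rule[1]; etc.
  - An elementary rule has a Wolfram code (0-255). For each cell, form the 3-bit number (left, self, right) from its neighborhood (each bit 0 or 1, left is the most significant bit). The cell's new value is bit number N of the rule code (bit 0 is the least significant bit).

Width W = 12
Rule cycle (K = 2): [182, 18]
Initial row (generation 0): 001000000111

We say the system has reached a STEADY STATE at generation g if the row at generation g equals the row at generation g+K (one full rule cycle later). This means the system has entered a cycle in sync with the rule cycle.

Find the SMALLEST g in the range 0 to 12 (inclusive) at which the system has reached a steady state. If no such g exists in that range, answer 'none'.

Gen 0: 001000000111
Gen 1 (rule 182): 011100001010
Gen 2 (rule 18): 100010010001
Gen 3 (rule 182): 110111111011
Gen 4 (rule 18): 000000000000
Gen 5 (rule 182): 000000000000
Gen 6 (rule 18): 000000000000
Gen 7 (rule 182): 000000000000
Gen 8 (rule 18): 000000000000
Gen 9 (rule 182): 000000000000
Gen 10 (rule 18): 000000000000
Gen 11 (rule 182): 000000000000
Gen 12 (rule 18): 000000000000
Gen 13 (rule 182): 000000000000
Gen 14 (rule 18): 000000000000

Answer: 4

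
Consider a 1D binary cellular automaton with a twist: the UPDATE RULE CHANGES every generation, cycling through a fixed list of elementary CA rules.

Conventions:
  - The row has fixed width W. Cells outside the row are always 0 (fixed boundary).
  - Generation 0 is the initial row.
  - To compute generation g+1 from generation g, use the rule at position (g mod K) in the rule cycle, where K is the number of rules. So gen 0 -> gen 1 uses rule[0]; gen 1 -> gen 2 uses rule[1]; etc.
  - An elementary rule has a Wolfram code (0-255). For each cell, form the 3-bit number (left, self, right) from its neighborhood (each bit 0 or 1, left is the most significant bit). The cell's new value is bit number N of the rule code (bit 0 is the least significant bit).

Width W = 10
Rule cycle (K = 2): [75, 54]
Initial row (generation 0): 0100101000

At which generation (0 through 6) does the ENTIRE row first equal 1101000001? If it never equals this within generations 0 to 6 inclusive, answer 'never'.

Answer: 5

Derivation:
Gen 0: 0100101000
Gen 1 (rule 75): 1001000011
Gen 2 (rule 54): 1111100100
Gen 3 (rule 75): 1000101001
Gen 4 (rule 54): 1101111111
Gen 5 (rule 75): 1101000001
Gen 6 (rule 54): 0011100011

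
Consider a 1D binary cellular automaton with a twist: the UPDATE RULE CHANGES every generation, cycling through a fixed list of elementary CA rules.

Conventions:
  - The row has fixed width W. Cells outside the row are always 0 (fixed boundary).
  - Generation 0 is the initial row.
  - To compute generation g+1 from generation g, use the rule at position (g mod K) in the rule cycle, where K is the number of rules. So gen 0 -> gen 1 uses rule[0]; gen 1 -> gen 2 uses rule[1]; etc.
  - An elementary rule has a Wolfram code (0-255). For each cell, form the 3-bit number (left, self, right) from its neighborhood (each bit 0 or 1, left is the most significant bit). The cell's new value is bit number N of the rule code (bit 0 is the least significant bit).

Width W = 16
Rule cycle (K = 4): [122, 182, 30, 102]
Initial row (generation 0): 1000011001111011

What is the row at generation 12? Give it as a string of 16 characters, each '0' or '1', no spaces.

Gen 0: 1000011001111011
Gen 1 (rule 122): 0100111111001111
Gen 2 (rule 182): 1111011110110110
Gen 3 (rule 30): 1000010000100101
Gen 4 (rule 102): 1000110001101111
Gen 5 (rule 122): 0101111011111001
Gen 6 (rule 182): 1110110101110111
Gen 7 (rule 30): 1000100101000100
Gen 8 (rule 102): 1001101111001100
Gen 9 (rule 122): 0111111001111110
Gen 10 (rule 182): 1011110110111101
Gen 11 (rule 30): 1010000100100001
Gen 12 (rule 102): 1110001101100011

Answer: 1110001101100011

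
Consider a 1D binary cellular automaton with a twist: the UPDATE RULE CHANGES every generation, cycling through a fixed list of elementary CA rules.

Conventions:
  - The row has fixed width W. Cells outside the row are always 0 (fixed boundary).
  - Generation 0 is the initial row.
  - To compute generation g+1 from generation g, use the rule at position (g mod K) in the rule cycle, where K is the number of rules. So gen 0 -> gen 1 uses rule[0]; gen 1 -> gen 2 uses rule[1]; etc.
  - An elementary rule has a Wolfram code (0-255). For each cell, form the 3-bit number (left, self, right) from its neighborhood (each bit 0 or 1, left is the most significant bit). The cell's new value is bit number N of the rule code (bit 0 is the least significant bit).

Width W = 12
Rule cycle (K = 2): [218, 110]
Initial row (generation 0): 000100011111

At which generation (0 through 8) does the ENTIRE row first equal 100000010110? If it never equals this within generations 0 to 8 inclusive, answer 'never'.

Answer: 4

Derivation:
Gen 0: 000100011111
Gen 1 (rule 218): 001010111111
Gen 2 (rule 110): 011111100001
Gen 3 (rule 218): 111111110010
Gen 4 (rule 110): 100000010110
Gen 5 (rule 218): 010000100111
Gen 6 (rule 110): 110001101101
Gen 7 (rule 218): 111011101100
Gen 8 (rule 110): 101110111100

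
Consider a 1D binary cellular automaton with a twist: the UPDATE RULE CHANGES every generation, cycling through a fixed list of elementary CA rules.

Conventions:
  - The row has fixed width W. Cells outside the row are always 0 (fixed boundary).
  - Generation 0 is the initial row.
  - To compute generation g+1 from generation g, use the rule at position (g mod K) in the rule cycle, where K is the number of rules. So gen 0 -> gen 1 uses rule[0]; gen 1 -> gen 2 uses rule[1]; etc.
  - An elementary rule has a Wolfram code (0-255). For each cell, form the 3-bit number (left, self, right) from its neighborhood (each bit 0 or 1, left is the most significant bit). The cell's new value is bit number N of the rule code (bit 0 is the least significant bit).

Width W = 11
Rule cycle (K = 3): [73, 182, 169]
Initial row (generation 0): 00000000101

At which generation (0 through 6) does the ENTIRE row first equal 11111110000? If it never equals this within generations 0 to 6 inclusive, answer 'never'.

Gen 0: 00000000101
Gen 1 (rule 73): 11111110000
Gen 2 (rule 182): 01111101000
Gen 3 (rule 169): 01111010011
Gen 4 (rule 73): 01001000011
Gen 5 (rule 182): 11111100100
Gen 6 (rule 169): 11111000001

Answer: 1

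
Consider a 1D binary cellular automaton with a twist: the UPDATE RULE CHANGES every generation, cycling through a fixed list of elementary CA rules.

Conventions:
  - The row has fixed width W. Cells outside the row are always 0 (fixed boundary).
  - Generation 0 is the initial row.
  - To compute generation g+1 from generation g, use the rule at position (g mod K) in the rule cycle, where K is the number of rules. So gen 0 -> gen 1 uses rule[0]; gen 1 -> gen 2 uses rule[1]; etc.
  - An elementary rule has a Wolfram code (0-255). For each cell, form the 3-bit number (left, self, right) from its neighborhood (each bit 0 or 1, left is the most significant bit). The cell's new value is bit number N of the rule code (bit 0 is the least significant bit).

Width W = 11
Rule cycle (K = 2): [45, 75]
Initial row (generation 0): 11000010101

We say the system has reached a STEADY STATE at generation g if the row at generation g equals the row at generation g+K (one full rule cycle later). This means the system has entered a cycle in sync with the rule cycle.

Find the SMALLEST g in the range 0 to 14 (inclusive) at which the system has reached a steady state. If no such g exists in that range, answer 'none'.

Gen 0: 11000010101
Gen 1 (rule 45): 10011011111
Gen 2 (rule 75): 00111010001
Gen 3 (rule 45): 10100110101
Gen 4 (rule 75): 00001110000
Gen 5 (rule 45): 11101000111
Gen 6 (rule 75): 10100011101
Gen 7 (rule 45): 11101010011
Gen 8 (rule 75): 10100000111
Gen 9 (rule 45): 11101110100
Gen 10 (rule 75): 10101010001
Gen 11 (rule 45): 11111110101
Gen 12 (rule 75): 10000010000
Gen 13 (rule 45): 10111010111
Gen 14 (rule 75): 00101000101
Gen 15 (rule 45): 10111010111
Gen 16 (rule 75): 00101000101

Answer: 13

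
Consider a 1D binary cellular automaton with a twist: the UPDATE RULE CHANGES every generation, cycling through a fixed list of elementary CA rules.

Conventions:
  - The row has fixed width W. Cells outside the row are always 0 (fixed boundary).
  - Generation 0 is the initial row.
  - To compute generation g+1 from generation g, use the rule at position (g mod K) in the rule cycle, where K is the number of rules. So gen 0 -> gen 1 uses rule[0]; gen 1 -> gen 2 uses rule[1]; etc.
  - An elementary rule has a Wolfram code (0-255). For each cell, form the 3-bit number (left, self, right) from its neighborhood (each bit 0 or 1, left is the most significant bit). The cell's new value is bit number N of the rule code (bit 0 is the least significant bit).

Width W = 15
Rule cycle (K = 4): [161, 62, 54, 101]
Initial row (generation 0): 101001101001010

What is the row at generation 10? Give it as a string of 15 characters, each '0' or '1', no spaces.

Gen 0: 101001101001010
Gen 1 (rule 161): 010000010000100
Gen 2 (rule 62): 111000111001110
Gen 3 (rule 54): 000101000110001
Gen 4 (rule 101): 110111010010101
Gen 5 (rule 161): 001010100001010
Gen 6 (rule 62): 011111110011111
Gen 7 (rule 54): 100000001100000
Gen 8 (rule 101): 101111100101111
Gen 9 (rule 161): 010111000010110
Gen 10 (rule 62): 111100100111101

Answer: 111100100111101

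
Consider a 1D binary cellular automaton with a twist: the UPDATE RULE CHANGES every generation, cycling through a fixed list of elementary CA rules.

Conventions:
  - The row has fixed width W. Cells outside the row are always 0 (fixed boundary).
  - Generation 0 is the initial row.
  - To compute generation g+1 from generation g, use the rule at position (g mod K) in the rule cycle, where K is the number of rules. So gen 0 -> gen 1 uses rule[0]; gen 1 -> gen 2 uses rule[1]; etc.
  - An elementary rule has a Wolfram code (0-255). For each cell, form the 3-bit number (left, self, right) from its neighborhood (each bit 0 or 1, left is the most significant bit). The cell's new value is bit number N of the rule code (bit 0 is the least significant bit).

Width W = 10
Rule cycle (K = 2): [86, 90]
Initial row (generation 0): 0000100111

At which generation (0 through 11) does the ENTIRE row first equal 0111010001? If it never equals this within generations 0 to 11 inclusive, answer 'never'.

Answer: never

Derivation:
Gen 0: 0000100111
Gen 1 (rule 86): 0001111001
Gen 2 (rule 90): 0011001110
Gen 3 (rule 86): 0101110011
Gen 4 (rule 90): 1001011111
Gen 5 (rule 86): 1111000001
Gen 6 (rule 90): 1001100010
Gen 7 (rule 86): 1110110111
Gen 8 (rule 90): 1010110101
Gen 9 (rule 86): 1010010101
Gen 10 (rule 90): 0001100000
Gen 11 (rule 86): 0010110000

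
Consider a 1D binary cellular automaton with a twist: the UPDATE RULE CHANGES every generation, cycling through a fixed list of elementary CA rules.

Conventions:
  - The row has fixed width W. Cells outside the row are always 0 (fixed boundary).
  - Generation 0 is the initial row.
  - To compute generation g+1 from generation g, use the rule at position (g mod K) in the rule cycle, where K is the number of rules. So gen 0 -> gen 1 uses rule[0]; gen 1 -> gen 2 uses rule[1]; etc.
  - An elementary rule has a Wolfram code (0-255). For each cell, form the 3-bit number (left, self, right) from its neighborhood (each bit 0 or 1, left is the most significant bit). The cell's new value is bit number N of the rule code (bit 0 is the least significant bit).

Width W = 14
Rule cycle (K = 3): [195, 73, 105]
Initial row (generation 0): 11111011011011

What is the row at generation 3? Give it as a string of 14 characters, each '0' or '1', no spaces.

Answer: 00000011111111

Derivation:
Gen 0: 11111011011011
Gen 1 (rule 195): 01111001001001
Gen 2 (rule 73): 01001000000000
Gen 3 (rule 105): 00000011111111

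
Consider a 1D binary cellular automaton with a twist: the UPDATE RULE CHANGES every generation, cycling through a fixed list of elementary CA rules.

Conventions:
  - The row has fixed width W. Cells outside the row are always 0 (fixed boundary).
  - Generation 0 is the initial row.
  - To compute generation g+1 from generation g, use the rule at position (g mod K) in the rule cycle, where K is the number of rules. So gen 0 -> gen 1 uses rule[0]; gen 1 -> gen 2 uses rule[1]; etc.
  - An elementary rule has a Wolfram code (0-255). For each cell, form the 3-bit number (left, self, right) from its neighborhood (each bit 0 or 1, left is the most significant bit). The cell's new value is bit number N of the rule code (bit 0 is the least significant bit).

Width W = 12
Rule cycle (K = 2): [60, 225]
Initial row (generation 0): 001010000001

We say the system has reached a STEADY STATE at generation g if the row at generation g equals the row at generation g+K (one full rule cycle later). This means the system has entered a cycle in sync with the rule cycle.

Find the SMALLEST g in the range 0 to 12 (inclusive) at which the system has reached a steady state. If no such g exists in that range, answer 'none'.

Gen 0: 001010000001
Gen 1 (rule 60): 001111000001
Gen 2 (rule 225): 100111011100
Gen 3 (rule 60): 110100110010
Gen 4 (rule 225): 011000010000
Gen 5 (rule 60): 010100011000
Gen 6 (rule 225): 001001001011
Gen 7 (rule 60): 001101101110
Gen 8 (rule 225): 100110110110
Gen 9 (rule 60): 110101101101
Gen 10 (rule 225): 011010110110
Gen 11 (rule 60): 010111101101
Gen 12 (rule 225): 001011110110
Gen 13 (rule 60): 001110001101
Gen 14 (rule 225): 100110100110

Answer: none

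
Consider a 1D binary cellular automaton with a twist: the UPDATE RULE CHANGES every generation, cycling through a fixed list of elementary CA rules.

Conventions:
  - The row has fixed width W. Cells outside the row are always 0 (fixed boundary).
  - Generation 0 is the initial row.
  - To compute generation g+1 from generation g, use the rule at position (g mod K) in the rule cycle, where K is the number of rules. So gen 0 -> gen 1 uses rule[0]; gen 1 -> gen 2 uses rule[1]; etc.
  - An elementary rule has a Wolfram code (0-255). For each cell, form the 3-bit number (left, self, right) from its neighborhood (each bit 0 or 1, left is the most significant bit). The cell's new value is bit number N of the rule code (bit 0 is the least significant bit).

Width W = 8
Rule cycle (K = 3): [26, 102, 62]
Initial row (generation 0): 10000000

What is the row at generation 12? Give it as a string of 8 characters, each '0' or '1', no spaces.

Answer: 11000110

Derivation:
Gen 0: 10000000
Gen 1 (rule 26): 01000000
Gen 2 (rule 102): 11000000
Gen 3 (rule 62): 10100000
Gen 4 (rule 26): 00010000
Gen 5 (rule 102): 00110000
Gen 6 (rule 62): 01101000
Gen 7 (rule 26): 11000100
Gen 8 (rule 102): 01001100
Gen 9 (rule 62): 11111010
Gen 10 (rule 26): 10000001
Gen 11 (rule 102): 10000011
Gen 12 (rule 62): 11000110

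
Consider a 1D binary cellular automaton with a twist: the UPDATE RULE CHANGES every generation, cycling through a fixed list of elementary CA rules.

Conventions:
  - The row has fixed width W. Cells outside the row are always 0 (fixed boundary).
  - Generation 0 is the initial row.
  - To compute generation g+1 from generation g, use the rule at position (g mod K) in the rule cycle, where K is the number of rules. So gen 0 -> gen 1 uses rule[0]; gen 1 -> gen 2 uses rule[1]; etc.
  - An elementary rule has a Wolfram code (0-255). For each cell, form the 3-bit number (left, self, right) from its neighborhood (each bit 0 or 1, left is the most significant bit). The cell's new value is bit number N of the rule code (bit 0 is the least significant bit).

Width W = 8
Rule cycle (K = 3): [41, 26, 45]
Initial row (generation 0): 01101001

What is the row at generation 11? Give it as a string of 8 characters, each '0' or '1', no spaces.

Answer: 01000100

Derivation:
Gen 0: 01101001
Gen 1 (rule 41): 01010000
Gen 2 (rule 26): 10001000
Gen 3 (rule 45): 10101011
Gen 4 (rule 41): 01010110
Gen 5 (rule 26): 10000101
Gen 6 (rule 45): 10110111
Gen 7 (rule 41): 01101100
Gen 8 (rule 26): 11001010
Gen 9 (rule 45): 10001110
Gen 10 (rule 41): 00101000
Gen 11 (rule 26): 01000100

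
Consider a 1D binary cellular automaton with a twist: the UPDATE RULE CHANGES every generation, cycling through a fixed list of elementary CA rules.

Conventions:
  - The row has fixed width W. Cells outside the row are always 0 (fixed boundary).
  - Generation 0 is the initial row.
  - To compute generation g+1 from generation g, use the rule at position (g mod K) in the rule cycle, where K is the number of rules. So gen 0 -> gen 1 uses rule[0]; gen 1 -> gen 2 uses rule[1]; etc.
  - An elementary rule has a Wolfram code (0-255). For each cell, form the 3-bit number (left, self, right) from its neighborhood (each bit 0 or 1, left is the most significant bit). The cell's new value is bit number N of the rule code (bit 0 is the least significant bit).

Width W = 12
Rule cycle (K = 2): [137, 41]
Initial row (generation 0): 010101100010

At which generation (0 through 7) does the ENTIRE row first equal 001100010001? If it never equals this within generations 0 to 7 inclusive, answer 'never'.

Gen 0: 010101100010
Gen 1 (rule 137): 000001001000
Gen 2 (rule 41): 111100000011
Gen 3 (rule 137): 111001111010
Gen 4 (rule 41): 100001000100
Gen 5 (rule 137): 001100010001
Gen 6 (rule 41): 101001000100
Gen 7 (rule 137): 000000010001

Answer: 5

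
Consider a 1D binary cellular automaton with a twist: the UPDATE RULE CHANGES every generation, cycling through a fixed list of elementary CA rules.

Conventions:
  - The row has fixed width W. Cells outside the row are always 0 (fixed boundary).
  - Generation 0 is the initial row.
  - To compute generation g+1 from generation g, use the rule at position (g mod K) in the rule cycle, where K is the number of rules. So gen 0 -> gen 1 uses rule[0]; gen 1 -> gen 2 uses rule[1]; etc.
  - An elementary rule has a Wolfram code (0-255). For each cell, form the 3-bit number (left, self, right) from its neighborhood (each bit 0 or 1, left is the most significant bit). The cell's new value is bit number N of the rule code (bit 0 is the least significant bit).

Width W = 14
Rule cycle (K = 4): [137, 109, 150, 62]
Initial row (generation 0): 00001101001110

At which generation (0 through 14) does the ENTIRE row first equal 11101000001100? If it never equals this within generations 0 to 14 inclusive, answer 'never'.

Gen 0: 00001101001110
Gen 1 (rule 137): 11101000001100
Gen 2 (rule 109): 10111011101101
Gen 3 (rule 150): 10010001000001
Gen 4 (rule 62): 11111011100011
Gen 5 (rule 137): 11110011001010
Gen 6 (rule 109): 10010011001110
Gen 7 (rule 150): 11111100110101
Gen 8 (rule 62): 10000011101111
Gen 9 (rule 137): 00111011001110
Gen 10 (rule 109): 10101111001010
Gen 11 (rule 150): 10100110111011
Gen 12 (rule 62): 11111101100110
Gen 13 (rule 137): 11111001000100
Gen 14 (rule 109): 10001001010101

Answer: 1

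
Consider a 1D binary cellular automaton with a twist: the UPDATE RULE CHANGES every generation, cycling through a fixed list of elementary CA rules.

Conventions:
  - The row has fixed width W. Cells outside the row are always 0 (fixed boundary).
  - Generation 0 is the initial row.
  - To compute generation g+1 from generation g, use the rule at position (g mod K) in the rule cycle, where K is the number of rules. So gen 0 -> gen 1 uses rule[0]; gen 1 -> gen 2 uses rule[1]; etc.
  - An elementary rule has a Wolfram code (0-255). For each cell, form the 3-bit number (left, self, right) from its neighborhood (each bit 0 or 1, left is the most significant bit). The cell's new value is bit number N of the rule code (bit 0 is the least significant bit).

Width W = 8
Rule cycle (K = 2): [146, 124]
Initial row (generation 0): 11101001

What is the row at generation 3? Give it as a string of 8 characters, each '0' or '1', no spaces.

Gen 0: 11101001
Gen 1 (rule 146): 01000110
Gen 2 (rule 124): 01100111
Gen 3 (rule 146): 10011010

Answer: 10011010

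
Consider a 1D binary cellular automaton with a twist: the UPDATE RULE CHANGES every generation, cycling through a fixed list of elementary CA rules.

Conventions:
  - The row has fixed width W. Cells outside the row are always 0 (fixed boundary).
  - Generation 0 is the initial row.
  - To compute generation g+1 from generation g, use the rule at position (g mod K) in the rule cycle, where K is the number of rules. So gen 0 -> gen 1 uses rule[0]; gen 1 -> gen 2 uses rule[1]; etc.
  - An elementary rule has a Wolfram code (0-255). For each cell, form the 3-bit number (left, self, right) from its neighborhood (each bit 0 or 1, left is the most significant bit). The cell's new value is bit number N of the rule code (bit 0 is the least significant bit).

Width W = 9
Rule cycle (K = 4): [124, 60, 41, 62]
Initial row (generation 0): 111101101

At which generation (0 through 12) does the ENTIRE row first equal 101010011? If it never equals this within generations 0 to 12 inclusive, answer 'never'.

Answer: never

Derivation:
Gen 0: 111101101
Gen 1 (rule 124): 100111111
Gen 2 (rule 60): 110100000
Gen 3 (rule 41): 101001111
Gen 4 (rule 62): 111111000
Gen 5 (rule 124): 100001100
Gen 6 (rule 60): 110001010
Gen 7 (rule 41): 100100100
Gen 8 (rule 62): 111111110
Gen 9 (rule 124): 100000011
Gen 10 (rule 60): 110000010
Gen 11 (rule 41): 100111000
Gen 12 (rule 62): 111100100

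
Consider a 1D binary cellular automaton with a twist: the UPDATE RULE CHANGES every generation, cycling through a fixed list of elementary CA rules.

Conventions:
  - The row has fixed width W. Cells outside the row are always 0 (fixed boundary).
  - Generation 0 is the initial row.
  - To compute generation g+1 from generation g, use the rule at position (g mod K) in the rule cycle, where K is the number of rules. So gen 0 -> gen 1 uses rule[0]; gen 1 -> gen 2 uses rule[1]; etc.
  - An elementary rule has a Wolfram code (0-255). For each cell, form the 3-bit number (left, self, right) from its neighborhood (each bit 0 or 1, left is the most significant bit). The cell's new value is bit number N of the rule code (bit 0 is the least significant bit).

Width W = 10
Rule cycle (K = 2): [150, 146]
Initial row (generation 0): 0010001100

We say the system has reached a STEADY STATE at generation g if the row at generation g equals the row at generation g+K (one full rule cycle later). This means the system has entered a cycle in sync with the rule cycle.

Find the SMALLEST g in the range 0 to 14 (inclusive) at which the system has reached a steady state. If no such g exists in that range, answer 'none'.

Answer: none

Derivation:
Gen 0: 0010001100
Gen 1 (rule 150): 0111010010
Gen 2 (rule 146): 1010001101
Gen 3 (rule 150): 1011010001
Gen 4 (rule 146): 0000001010
Gen 5 (rule 150): 0000011011
Gen 6 (rule 146): 0000100000
Gen 7 (rule 150): 0001110000
Gen 8 (rule 146): 0010101000
Gen 9 (rule 150): 0110101100
Gen 10 (rule 146): 1000000010
Gen 11 (rule 150): 1100000111
Gen 12 (rule 146): 0010001010
Gen 13 (rule 150): 0111011011
Gen 14 (rule 146): 1010000000
Gen 15 (rule 150): 1011000000
Gen 16 (rule 146): 0000100000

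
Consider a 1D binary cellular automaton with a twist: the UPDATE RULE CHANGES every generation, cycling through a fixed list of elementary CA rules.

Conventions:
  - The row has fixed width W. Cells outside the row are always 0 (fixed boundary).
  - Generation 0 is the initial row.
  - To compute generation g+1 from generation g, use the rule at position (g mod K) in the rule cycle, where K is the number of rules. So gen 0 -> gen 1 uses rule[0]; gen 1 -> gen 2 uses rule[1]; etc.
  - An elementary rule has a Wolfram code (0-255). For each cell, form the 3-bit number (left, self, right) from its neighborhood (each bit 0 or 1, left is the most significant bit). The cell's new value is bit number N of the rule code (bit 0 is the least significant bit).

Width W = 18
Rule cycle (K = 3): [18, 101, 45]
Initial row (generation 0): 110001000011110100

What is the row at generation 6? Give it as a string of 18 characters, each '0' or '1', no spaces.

Answer: 101111011111100001

Derivation:
Gen 0: 110001000011110100
Gen 1 (rule 18): 001010100100000010
Gen 2 (rule 101): 101111100101111010
Gen 3 (rule 45): 111000000111000110
Gen 4 (rule 18): 000100001000101001
Gen 5 (rule 101): 110101101010111001
Gen 6 (rule 45): 101111011111100001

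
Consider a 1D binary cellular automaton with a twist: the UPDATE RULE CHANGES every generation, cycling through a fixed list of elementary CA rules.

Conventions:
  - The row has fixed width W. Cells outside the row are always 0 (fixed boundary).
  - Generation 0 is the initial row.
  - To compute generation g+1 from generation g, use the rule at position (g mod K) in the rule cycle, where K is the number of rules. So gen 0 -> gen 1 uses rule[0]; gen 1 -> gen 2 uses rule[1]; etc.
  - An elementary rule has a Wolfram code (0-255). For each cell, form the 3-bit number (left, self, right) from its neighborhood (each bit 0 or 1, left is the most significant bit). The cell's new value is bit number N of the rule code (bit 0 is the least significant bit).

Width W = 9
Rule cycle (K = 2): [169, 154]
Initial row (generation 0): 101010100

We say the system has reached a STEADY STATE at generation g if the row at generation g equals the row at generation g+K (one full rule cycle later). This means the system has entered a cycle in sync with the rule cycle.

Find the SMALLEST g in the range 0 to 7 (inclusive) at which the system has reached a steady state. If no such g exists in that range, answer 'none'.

Gen 0: 101010100
Gen 1 (rule 169): 010101001
Gen 2 (rule 154): 100000110
Gen 3 (rule 169): 001110100
Gen 4 (rule 154): 011100010
Gen 5 (rule 169): 011001000
Gen 6 (rule 154): 110110100
Gen 7 (rule 169): 101101001
Gen 8 (rule 154): 001000110
Gen 9 (rule 169): 100010100

Answer: none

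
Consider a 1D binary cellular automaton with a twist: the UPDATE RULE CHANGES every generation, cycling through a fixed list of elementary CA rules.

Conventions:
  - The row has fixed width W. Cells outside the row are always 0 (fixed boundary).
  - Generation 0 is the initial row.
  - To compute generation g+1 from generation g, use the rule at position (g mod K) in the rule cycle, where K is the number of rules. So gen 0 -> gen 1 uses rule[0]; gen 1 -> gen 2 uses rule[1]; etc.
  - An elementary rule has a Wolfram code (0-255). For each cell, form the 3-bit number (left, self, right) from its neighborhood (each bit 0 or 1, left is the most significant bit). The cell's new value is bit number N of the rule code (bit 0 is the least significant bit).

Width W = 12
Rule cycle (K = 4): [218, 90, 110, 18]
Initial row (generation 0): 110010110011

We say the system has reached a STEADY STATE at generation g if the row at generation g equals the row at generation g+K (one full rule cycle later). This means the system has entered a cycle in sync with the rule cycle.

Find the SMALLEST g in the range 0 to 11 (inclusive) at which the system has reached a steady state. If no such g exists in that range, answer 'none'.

Gen 0: 110010110011
Gen 1 (rule 218): 111100111111
Gen 2 (rule 90): 100111100001
Gen 3 (rule 110): 101100100011
Gen 4 (rule 18): 000011010100
Gen 5 (rule 218): 000111000010
Gen 6 (rule 90): 001101100101
Gen 7 (rule 110): 011111101111
Gen 8 (rule 18): 100000000000
Gen 9 (rule 218): 010000000000
Gen 10 (rule 90): 101000000000
Gen 11 (rule 110): 111000000000
Gen 12 (rule 18): 000100000000
Gen 13 (rule 218): 001010000000
Gen 14 (rule 90): 010001000000
Gen 15 (rule 110): 110011000000

Answer: none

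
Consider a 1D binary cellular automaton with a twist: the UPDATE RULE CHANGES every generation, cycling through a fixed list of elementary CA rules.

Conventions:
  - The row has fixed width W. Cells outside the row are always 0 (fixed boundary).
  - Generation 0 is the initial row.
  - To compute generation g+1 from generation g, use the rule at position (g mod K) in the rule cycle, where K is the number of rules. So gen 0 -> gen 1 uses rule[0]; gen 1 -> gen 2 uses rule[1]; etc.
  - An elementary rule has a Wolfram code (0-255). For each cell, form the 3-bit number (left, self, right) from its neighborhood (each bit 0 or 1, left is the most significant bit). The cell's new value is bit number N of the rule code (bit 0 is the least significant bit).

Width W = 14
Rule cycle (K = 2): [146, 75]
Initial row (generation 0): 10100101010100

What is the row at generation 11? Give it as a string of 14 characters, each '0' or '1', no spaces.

Gen 0: 10100101010100
Gen 1 (rule 146): 00011000000010
Gen 2 (rule 75): 11111011111100
Gen 3 (rule 146): 01110001111010
Gen 4 (rule 75): 11010111001000
Gen 5 (rule 146): 00000010110100
Gen 6 (rule 75): 11111100110001
Gen 7 (rule 146): 01111011001010
Gen 8 (rule 75): 11001011010000
Gen 9 (rule 146): 00110000001000
Gen 10 (rule 75): 11110111110011
Gen 11 (rule 146): 01100011101100

Answer: 01100011101100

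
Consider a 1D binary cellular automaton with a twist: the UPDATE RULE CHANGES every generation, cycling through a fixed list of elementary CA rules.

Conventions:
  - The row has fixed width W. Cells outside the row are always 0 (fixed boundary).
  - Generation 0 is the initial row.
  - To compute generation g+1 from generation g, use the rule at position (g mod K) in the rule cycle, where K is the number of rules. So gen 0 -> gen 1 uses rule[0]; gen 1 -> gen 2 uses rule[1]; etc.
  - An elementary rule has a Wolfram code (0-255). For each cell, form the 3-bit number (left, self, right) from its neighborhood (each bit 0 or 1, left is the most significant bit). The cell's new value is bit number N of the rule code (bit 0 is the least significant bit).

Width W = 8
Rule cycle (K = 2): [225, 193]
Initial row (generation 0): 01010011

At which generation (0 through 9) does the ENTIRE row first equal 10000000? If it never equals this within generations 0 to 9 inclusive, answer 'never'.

Answer: 4

Derivation:
Gen 0: 01010011
Gen 1 (rule 225): 00100001
Gen 2 (rule 193): 10001100
Gen 3 (rule 225): 00100101
Gen 4 (rule 193): 10000000
Gen 5 (rule 225): 00111111
Gen 6 (rule 193): 10011111
Gen 7 (rule 225): 00001111
Gen 8 (rule 193): 11100111
Gen 9 (rule 225): 01100011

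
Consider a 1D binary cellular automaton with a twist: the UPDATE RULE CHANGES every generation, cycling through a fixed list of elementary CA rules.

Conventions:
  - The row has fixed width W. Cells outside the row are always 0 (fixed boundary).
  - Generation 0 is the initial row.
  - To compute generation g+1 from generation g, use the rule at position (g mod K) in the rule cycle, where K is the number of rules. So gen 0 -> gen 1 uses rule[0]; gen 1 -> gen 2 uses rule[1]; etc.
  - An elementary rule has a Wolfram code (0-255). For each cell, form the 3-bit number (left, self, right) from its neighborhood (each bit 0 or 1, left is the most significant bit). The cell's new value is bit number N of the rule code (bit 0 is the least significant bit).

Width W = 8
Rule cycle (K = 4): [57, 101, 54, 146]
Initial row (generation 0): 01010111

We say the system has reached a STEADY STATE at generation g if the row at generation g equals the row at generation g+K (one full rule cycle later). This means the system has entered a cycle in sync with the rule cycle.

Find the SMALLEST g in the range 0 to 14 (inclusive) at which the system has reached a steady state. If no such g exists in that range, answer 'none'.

Gen 0: 01010111
Gen 1 (rule 57): 00101100
Gen 2 (rule 101): 10110101
Gen 3 (rule 54): 11001111
Gen 4 (rule 146): 00110110
Gen 5 (rule 57): 10101101
Gen 6 (rule 101): 11110111
Gen 7 (rule 54): 00001000
Gen 8 (rule 146): 00010100
Gen 9 (rule 57): 11001011
Gen 10 (rule 101): 01001101
Gen 11 (rule 54): 11110011
Gen 12 (rule 146): 01101100
Gen 13 (rule 57): 01011011
Gen 14 (rule 101): 01101101
Gen 15 (rule 54): 10010011
Gen 16 (rule 146): 01101100
Gen 17 (rule 57): 01011011
Gen 18 (rule 101): 01101101

Answer: 12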